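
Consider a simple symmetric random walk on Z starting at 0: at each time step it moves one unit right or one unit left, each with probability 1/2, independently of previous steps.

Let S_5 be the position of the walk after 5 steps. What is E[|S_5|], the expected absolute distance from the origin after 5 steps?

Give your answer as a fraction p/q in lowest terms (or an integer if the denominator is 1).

Answer: 15/8

Derivation:
S_5 takes values m ≡ 1 (mod 2) with |m| ≤ 5; P(S_5=m) = C(5,(5+m)/2)/2^5.
Total paths: 2^5 = 32
Distribution: P(S=-5)=1/32, P(S=-3)=5/32, P(S=-1)=10/32, P(S=1)=10/32, P(S=3)=5/32, P(S=5)=1/32
E[|S_5|] = Σ_m |m|·P(S_5=m) = 60/32 = 15/8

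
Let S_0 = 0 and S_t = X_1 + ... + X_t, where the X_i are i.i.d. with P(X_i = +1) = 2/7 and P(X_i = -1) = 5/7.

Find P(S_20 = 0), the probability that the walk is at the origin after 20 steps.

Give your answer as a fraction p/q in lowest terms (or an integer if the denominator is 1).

To be at 0 after 20 steps: need exactly 10 steps of +1 and 10 of -1.
Number of such sequences: C(20,10) = 184756
Each has probability (2/7)^10 · (5/7)^10 = 10000000000/79792266297612001
P = 184756 · 10000000000/79792266297612001 = 1847560000000000/79792266297612001

Answer: 1847560000000000/79792266297612001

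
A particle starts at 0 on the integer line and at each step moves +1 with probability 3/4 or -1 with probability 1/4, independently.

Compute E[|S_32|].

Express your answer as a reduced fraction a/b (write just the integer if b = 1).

S_32 takes values m ≡ 0 (mod 2) with |m| ≤ 32; P(S_32=m) = C(32,(32+m)/2) · (3/4)^((32+m)/2) · (1/4)^((32-m)/2).
Distribution: P(S=-32)=1/18446744073709551616, P(S=-30)=3/576460752303423488, P(S=-28)=279/1152921504606846976, P(S=-26)=4185/576460752303423488, P(S=-24)=364095/2305843009213693952, P(S=-22)=1529199/576460752303423488, P(S=-20)=41288373/1152921504606846976, P(S=-18)=230035221/576460752303423488, P(S=-16)=17252641575/4611686018427387904, P(S=-14)=17252641575/576460752303423488, P(S=-12)=238086453735/1152921504606846976, P(S=-10)=714259361205/576460752303423488, P(S=-8)=14999446585305/2305843009213693952, P(S=-6)=17307053752275/576460752303423488, P(S=-4)=140928866268525/1152921504606846976, P(S=-2)=253671959283345/576460752303423488, P(S=0)=12937269923450595/9223372036854775808, P(S=2)=2283047633550105/576460752303423488, P(S=4)=11415238167750525/1152921504606846976, P(S=6)=12616842185408475/576460752303423488, P(S=8)=98411369046186105/2305843009213693952, P(S=10)=42176301019794045/576460752303423488, P(S=12)=126528903059382135/1152921504606846976, P(S=14)=82518849821336175/576460752303423488, P(S=16)=742669648392025575/4611686018427387904, P(S=18)=89120357807043069/576460752303423488, P(S=20)=143963654919069573/1152921504606846976, P(S=22)=47987884973023191/576460752303423488, P(S=24)=102831182085049695/2305843009213693952, P(S=26)=10637708491556865/576460752303423488, P(S=28)=6382625094934119/1152921504606846976, P(S=30)=617673396283947/576460752303423488, P(S=32)=1853020188851841/18446744073709551616
E[|S_32|] = Σ_m |m|·P(S_32=m) = 4612617913038233027/288230376151711744

Answer: 4612617913038233027/288230376151711744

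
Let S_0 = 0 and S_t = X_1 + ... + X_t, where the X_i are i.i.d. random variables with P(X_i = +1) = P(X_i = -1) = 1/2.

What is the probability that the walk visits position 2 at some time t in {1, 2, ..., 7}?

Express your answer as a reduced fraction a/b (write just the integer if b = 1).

Count via complement. Let g(t,s) = #length-t paths at position s with S_1..S_t all ≠ 2.
g(t,s) = g(t-1,s-1) + g(t-1,s+1) for s ≠ 2; g(t,2) = 0.
t=0: g(0,0)=1
t=1: g(1,-1)=1 g(1,1)=1
t=2: g(2,-2)=1 g(2,0)=2
t=3: g(3,-3)=1 g(3,-1)=3 g(3,1)=2
t=4: g(4,-4)=1 g(4,-2)=4 g(4,0)=5
t=5: g(5,-5)=1 g(5,-3)=5 g(5,-1)=9 g(5,1)=5
t=6: g(6,-6)=1 g(6,-4)=6 g(6,-2)=14 g(6,0)=14
t=7: g(7,-7)=1 g(7,-5)=7 g(7,-3)=20 g(7,-1)=28 g(7,1)=14
Paths never hitting 2: Σ_s g(7,s) = 70
Paths hitting 2: 2^7 - 70 = 58
P = 58/128 = 29/64

Answer: 29/64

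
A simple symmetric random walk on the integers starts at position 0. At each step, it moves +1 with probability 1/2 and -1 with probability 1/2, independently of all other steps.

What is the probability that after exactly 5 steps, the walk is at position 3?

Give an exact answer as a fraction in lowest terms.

To reach position 3 after 5 steps: need 4 steps of +1 and 1 of -1.
Favorable paths: C(5,4) = 5
Total paths: 2^5 = 32
P = 5/32 = 5/32

Answer: 5/32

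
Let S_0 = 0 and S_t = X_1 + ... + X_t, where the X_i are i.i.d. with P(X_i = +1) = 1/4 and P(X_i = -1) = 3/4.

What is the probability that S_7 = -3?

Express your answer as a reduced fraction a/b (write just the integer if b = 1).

To reach position -3 after 7 steps: need 2 steps of +1 and 5 steps of -1.
Number of such sequences: C(7,2) = 21
Each has probability (1/4)^2 · (3/4)^5 = 243/16384
P = 21 · 243/16384 = 5103/16384

Answer: 5103/16384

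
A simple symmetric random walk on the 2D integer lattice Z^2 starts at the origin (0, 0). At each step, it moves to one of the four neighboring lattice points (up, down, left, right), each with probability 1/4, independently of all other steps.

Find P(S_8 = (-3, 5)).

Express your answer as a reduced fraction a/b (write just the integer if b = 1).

Let h be the number of horizontal steps (so 8-h are vertical). To end at (-3,5) need (h-3)/2 right-steps and ((8-h)+5)/2 up-steps.
Sum over h with 3 ≤ h ≤ 3, h ≡ 1 (mod 2), 8-h ≡ 1 (mod 2):
h=3: C(8,3)·C(3,0)·C(5,5) = 56·1·1 = 56
Total favorable: 56
Total paths: 4^8 = 65536
P = 56/65536 = 7/8192

Answer: 7/8192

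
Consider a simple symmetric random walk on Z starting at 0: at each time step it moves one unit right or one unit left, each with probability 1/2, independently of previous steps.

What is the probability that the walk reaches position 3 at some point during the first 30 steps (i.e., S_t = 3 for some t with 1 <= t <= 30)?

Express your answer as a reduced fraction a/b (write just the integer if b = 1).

Answer: 313889477/536870912

Derivation:
Count via complement. Let g(t,s) = #length-t paths at position s with S_1..S_t all ≠ 3.
g(t,s) = g(t-1,s-1) + g(t-1,s+1) for s ≠ 3; g(t,3) = 0.
t=0: g(0,0)=1
t=1: g(1,-1)=1 g(1,1)=1
t=2: g(2,-2)=1 g(2,0)=2 g(2,2)=1
t=3: g(3,-3)=1 g(3,-1)=3 g(3,1)=3
t=4: g(4,-4)=1 g(4,-2)=4 g(4,0)=6 g(4,2)=3
t=5: g(5,-5)=1 g(5,-3)=5 g(5,-1)=10 g(5,1)=9
t=6: g(6,-6)=1 g(6,-4)=6 g(6,-2)=15 g(6,0)=19 g(6,2)=9
t=7: g(7,-7)=1 g(7,-5)=7 g(7,-3)=21 g(7,-1)=34 g(7,1)=28
t=8: g(8,-8)=1 g(8,-6)=8 g(8,-4)=28 g(8,-2)=55 g(8,0)=62 g(8,2)=28
t=9: g(9,-9)=1 g(9,-7)=9 g(9,-5)=36 g(9,-3)=83 g(9,-1)=117 g(9,1)=90
t=10: g(10,-10)=1 g(10,-8)=10 g(10,-6)=45 g(10,-4)=119 g(10,-2)=200 g(10,0)=207 g(10,2)=90
t=11: g(11,-11)=1 g(11,-9)=11 g(11,-7)=55 g(11,-5)=164 g(11,-3)=319 g(11,-1)=407 g(11,1)=297
t=12: g(12,-12)=1 g(12,-10)=12 g(12,-8)=66 g(12,-6)=219 g(12,-4)=483 g(12,-2)=726 g(12,0)=704 g(12,2)=297
t=13: g(13,-13)=1 g(13,-11)=13 g(13,-9)=78 g(13,-7)=285 g(13,-5)=702 g(13,-3)=1209 g(13,-1)=1430 g(13,1)=1001
t=14: g(14,-14)=1 g(14,-12)=14 g(14,-10)=91 g(14,-8)=363 g(14,-6)=987 g(14,-4)=1911 g(14,-2)=2639 g(14,0)=2431 g(14,2)=1001
t=15: g(15,-15)=1 g(15,-13)=15 g(15,-11)=105 g(15,-9)=454 g(15,-7)=1350 g(15,-5)=2898 g(15,-3)=4550 g(15,-1)=5070 g(15,1)=3432
t=16: g(16,-16)=1 g(16,-14)=16 g(16,-12)=120 g(16,-10)=559 g(16,-8)=1804 g(16,-6)=4248 g(16,-4)=7448 g(16,-2)=9620 g(16,0)=8502 g(16,2)=3432
t=17: g(17,-17)=1 g(17,-15)=17 g(17,-13)=136 g(17,-11)=679 g(17,-9)=2363 g(17,-7)=6052 g(17,-5)=11696 g(17,-3)=17068 g(17,-1)=18122 g(17,1)=11934
t=18: g(18,-18)=1 g(18,-16)=18 g(18,-14)=153 g(18,-12)=815 g(18,-10)=3042 g(18,-8)=8415 g(18,-6)=17748 g(18,-4)=28764 g(18,-2)=35190 g(18,0)=30056 g(18,2)=11934
t=19: g(19,-19)=1 g(19,-17)=19 g(19,-15)=171 g(19,-13)=968 g(19,-11)=3857 g(19,-9)=11457 g(19,-7)=26163 g(19,-5)=46512 g(19,-3)=63954 g(19,-1)=65246 g(19,1)=41990
t=20: g(20,-20)=1 g(20,-18)=20 g(20,-16)=190 g(20,-14)=1139 g(20,-12)=4825 g(20,-10)=15314 g(20,-8)=37620 g(20,-6)=72675 g(20,-4)=110466 g(20,-2)=129200 g(20,0)=107236 g(20,2)=41990
t=21: g(21,-21)=1 g(21,-19)=21 g(21,-17)=210 g(21,-15)=1329 g(21,-13)=5964 g(21,-11)=20139 g(21,-9)=52934 g(21,-7)=110295 g(21,-5)=183141 g(21,-3)=239666 g(21,-1)=236436 g(21,1)=149226
t=22: g(22,-22)=1 g(22,-20)=22 g(22,-18)=231 g(22,-16)=1539 g(22,-14)=7293 g(22,-12)=26103 g(22,-10)=73073 g(22,-8)=163229 g(22,-6)=293436 g(22,-4)=422807 g(22,-2)=476102 g(22,0)=385662 g(22,2)=149226
t=23: g(23,-23)=1 g(23,-21)=23 g(23,-19)=253 g(23,-17)=1770 g(23,-15)=8832 g(23,-13)=33396 g(23,-11)=99176 g(23,-9)=236302 g(23,-7)=456665 g(23,-5)=716243 g(23,-3)=898909 g(23,-1)=861764 g(23,1)=534888
t=24: g(24,-24)=1 g(24,-22)=24 g(24,-20)=276 g(24,-18)=2023 g(24,-16)=10602 g(24,-14)=42228 g(24,-12)=132572 g(24,-10)=335478 g(24,-8)=692967 g(24,-6)=1172908 g(24,-4)=1615152 g(24,-2)=1760673 g(24,0)=1396652 g(24,2)=534888
t=25: g(25,-25)=1 g(25,-23)=25 g(25,-21)=300 g(25,-19)=2299 g(25,-17)=12625 g(25,-15)=52830 g(25,-13)=174800 g(25,-11)=468050 g(25,-9)=1028445 g(25,-7)=1865875 g(25,-5)=2788060 g(25,-3)=3375825 g(25,-1)=3157325 g(25,1)=1931540
t=26: g(26,-26)=1 g(26,-24)=26 g(26,-22)=325 g(26,-20)=2599 g(26,-18)=14924 g(26,-16)=65455 g(26,-14)=227630 g(26,-12)=642850 g(26,-10)=1496495 g(26,-8)=2894320 g(26,-6)=4653935 g(26,-4)=6163885 g(26,-2)=6533150 g(26,0)=5088865 g(26,2)=1931540
t=27: g(27,-27)=1 g(27,-25)=27 g(27,-23)=351 g(27,-21)=2924 g(27,-19)=17523 g(27,-17)=80379 g(27,-15)=293085 g(27,-13)=870480 g(27,-11)=2139345 g(27,-9)=4390815 g(27,-7)=7548255 g(27,-5)=10817820 g(27,-3)=12697035 g(27,-1)=11622015 g(27,1)=7020405
t=28: g(28,-28)=1 g(28,-26)=28 g(28,-24)=378 g(28,-22)=3275 g(28,-20)=20447 g(28,-18)=97902 g(28,-16)=373464 g(28,-14)=1163565 g(28,-12)=3009825 g(28,-10)=6530160 g(28,-8)=11939070 g(28,-6)=18366075 g(28,-4)=23514855 g(28,-2)=24319050 g(28,0)=18642420 g(28,2)=7020405
t=29: g(29,-29)=1 g(29,-27)=29 g(29,-25)=406 g(29,-23)=3653 g(29,-21)=23722 g(29,-19)=118349 g(29,-17)=471366 g(29,-15)=1537029 g(29,-13)=4173390 g(29,-11)=9539985 g(29,-9)=18469230 g(29,-7)=30305145 g(29,-5)=41880930 g(29,-3)=47833905 g(29,-1)=42961470 g(29,1)=25662825
t=30: g(30,-30)=1 g(30,-28)=30 g(30,-26)=435 g(30,-24)=4059 g(30,-22)=27375 g(30,-20)=142071 g(30,-18)=589715 g(30,-16)=2008395 g(30,-14)=5710419 g(30,-12)=13713375 g(30,-10)=28009215 g(30,-8)=48774375 g(30,-6)=72186075 g(30,-4)=89714835 g(30,-2)=90795375 g(30,0)=68624295 g(30,2)=25662825
Paths never hitting 3: Σ_s g(30,s) = 445962870
Paths hitting 3: 2^30 - 445962870 = 627778954
P = 627778954/1073741824 = 313889477/536870912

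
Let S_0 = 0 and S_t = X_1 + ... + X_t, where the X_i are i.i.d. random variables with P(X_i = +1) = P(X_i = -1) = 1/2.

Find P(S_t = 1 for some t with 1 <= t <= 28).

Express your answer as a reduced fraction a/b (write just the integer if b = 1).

Count via complement. Let g(t,s) = #length-t paths at position s with S_1..S_t all ≠ 1.
g(t,s) = g(t-1,s-1) + g(t-1,s+1) for s ≠ 1; g(t,1) = 0.
t=0: g(0,0)=1
t=1: g(1,-1)=1
t=2: g(2,-2)=1 g(2,0)=1
t=3: g(3,-3)=1 g(3,-1)=2
t=4: g(4,-4)=1 g(4,-2)=3 g(4,0)=2
t=5: g(5,-5)=1 g(5,-3)=4 g(5,-1)=5
t=6: g(6,-6)=1 g(6,-4)=5 g(6,-2)=9 g(6,0)=5
t=7: g(7,-7)=1 g(7,-5)=6 g(7,-3)=14 g(7,-1)=14
t=8: g(8,-8)=1 g(8,-6)=7 g(8,-4)=20 g(8,-2)=28 g(8,0)=14
t=9: g(9,-9)=1 g(9,-7)=8 g(9,-5)=27 g(9,-3)=48 g(9,-1)=42
t=10: g(10,-10)=1 g(10,-8)=9 g(10,-6)=35 g(10,-4)=75 g(10,-2)=90 g(10,0)=42
t=11: g(11,-11)=1 g(11,-9)=10 g(11,-7)=44 g(11,-5)=110 g(11,-3)=165 g(11,-1)=132
t=12: g(12,-12)=1 g(12,-10)=11 g(12,-8)=54 g(12,-6)=154 g(12,-4)=275 g(12,-2)=297 g(12,0)=132
t=13: g(13,-13)=1 g(13,-11)=12 g(13,-9)=65 g(13,-7)=208 g(13,-5)=429 g(13,-3)=572 g(13,-1)=429
t=14: g(14,-14)=1 g(14,-12)=13 g(14,-10)=77 g(14,-8)=273 g(14,-6)=637 g(14,-4)=1001 g(14,-2)=1001 g(14,0)=429
t=15: g(15,-15)=1 g(15,-13)=14 g(15,-11)=90 g(15,-9)=350 g(15,-7)=910 g(15,-5)=1638 g(15,-3)=2002 g(15,-1)=1430
t=16: g(16,-16)=1 g(16,-14)=15 g(16,-12)=104 g(16,-10)=440 g(16,-8)=1260 g(16,-6)=2548 g(16,-4)=3640 g(16,-2)=3432 g(16,0)=1430
t=17: g(17,-17)=1 g(17,-15)=16 g(17,-13)=119 g(17,-11)=544 g(17,-9)=1700 g(17,-7)=3808 g(17,-5)=6188 g(17,-3)=7072 g(17,-1)=4862
t=18: g(18,-18)=1 g(18,-16)=17 g(18,-14)=135 g(18,-12)=663 g(18,-10)=2244 g(18,-8)=5508 g(18,-6)=9996 g(18,-4)=13260 g(18,-2)=11934 g(18,0)=4862
t=19: g(19,-19)=1 g(19,-17)=18 g(19,-15)=152 g(19,-13)=798 g(19,-11)=2907 g(19,-9)=7752 g(19,-7)=15504 g(19,-5)=23256 g(19,-3)=25194 g(19,-1)=16796
t=20: g(20,-20)=1 g(20,-18)=19 g(20,-16)=170 g(20,-14)=950 g(20,-12)=3705 g(20,-10)=10659 g(20,-8)=23256 g(20,-6)=38760 g(20,-4)=48450 g(20,-2)=41990 g(20,0)=16796
t=21: g(21,-21)=1 g(21,-19)=20 g(21,-17)=189 g(21,-15)=1120 g(21,-13)=4655 g(21,-11)=14364 g(21,-9)=33915 g(21,-7)=62016 g(21,-5)=87210 g(21,-3)=90440 g(21,-1)=58786
t=22: g(22,-22)=1 g(22,-20)=21 g(22,-18)=209 g(22,-16)=1309 g(22,-14)=5775 g(22,-12)=19019 g(22,-10)=48279 g(22,-8)=95931 g(22,-6)=149226 g(22,-4)=177650 g(22,-2)=149226 g(22,0)=58786
t=23: g(23,-23)=1 g(23,-21)=22 g(23,-19)=230 g(23,-17)=1518 g(23,-15)=7084 g(23,-13)=24794 g(23,-11)=67298 g(23,-9)=144210 g(23,-7)=245157 g(23,-5)=326876 g(23,-3)=326876 g(23,-1)=208012
t=24: g(24,-24)=1 g(24,-22)=23 g(24,-20)=252 g(24,-18)=1748 g(24,-16)=8602 g(24,-14)=31878 g(24,-12)=92092 g(24,-10)=211508 g(24,-8)=389367 g(24,-6)=572033 g(24,-4)=653752 g(24,-2)=534888 g(24,0)=208012
t=25: g(25,-25)=1 g(25,-23)=24 g(25,-21)=275 g(25,-19)=2000 g(25,-17)=10350 g(25,-15)=40480 g(25,-13)=123970 g(25,-11)=303600 g(25,-9)=600875 g(25,-7)=961400 g(25,-5)=1225785 g(25,-3)=1188640 g(25,-1)=742900
t=26: g(26,-26)=1 g(26,-24)=25 g(26,-22)=299 g(26,-20)=2275 g(26,-18)=12350 g(26,-16)=50830 g(26,-14)=164450 g(26,-12)=427570 g(26,-10)=904475 g(26,-8)=1562275 g(26,-6)=2187185 g(26,-4)=2414425 g(26,-2)=1931540 g(26,0)=742900
t=27: g(27,-27)=1 g(27,-25)=26 g(27,-23)=324 g(27,-21)=2574 g(27,-19)=14625 g(27,-17)=63180 g(27,-15)=215280 g(27,-13)=592020 g(27,-11)=1332045 g(27,-9)=2466750 g(27,-7)=3749460 g(27,-5)=4601610 g(27,-3)=4345965 g(27,-1)=2674440
t=28: g(28,-28)=1 g(28,-26)=27 g(28,-24)=350 g(28,-22)=2898 g(28,-20)=17199 g(28,-18)=77805 g(28,-16)=278460 g(28,-14)=807300 g(28,-12)=1924065 g(28,-10)=3798795 g(28,-8)=6216210 g(28,-6)=8351070 g(28,-4)=8947575 g(28,-2)=7020405 g(28,0)=2674440
Paths never hitting 1: Σ_s g(28,s) = 40116600
Paths hitting 1: 2^28 - 40116600 = 228318856
P = 228318856/268435456 = 28539857/33554432

Answer: 28539857/33554432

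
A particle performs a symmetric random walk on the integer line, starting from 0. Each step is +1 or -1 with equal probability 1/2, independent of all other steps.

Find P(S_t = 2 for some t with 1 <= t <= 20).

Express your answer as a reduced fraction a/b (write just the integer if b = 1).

Answer: 173965/262144

Derivation:
Count via complement. Let g(t,s) = #length-t paths at position s with S_1..S_t all ≠ 2.
g(t,s) = g(t-1,s-1) + g(t-1,s+1) for s ≠ 2; g(t,2) = 0.
t=0: g(0,0)=1
t=1: g(1,-1)=1 g(1,1)=1
t=2: g(2,-2)=1 g(2,0)=2
t=3: g(3,-3)=1 g(3,-1)=3 g(3,1)=2
t=4: g(4,-4)=1 g(4,-2)=4 g(4,0)=5
t=5: g(5,-5)=1 g(5,-3)=5 g(5,-1)=9 g(5,1)=5
t=6: g(6,-6)=1 g(6,-4)=6 g(6,-2)=14 g(6,0)=14
t=7: g(7,-7)=1 g(7,-5)=7 g(7,-3)=20 g(7,-1)=28 g(7,1)=14
t=8: g(8,-8)=1 g(8,-6)=8 g(8,-4)=27 g(8,-2)=48 g(8,0)=42
t=9: g(9,-9)=1 g(9,-7)=9 g(9,-5)=35 g(9,-3)=75 g(9,-1)=90 g(9,1)=42
t=10: g(10,-10)=1 g(10,-8)=10 g(10,-6)=44 g(10,-4)=110 g(10,-2)=165 g(10,0)=132
t=11: g(11,-11)=1 g(11,-9)=11 g(11,-7)=54 g(11,-5)=154 g(11,-3)=275 g(11,-1)=297 g(11,1)=132
t=12: g(12,-12)=1 g(12,-10)=12 g(12,-8)=65 g(12,-6)=208 g(12,-4)=429 g(12,-2)=572 g(12,0)=429
t=13: g(13,-13)=1 g(13,-11)=13 g(13,-9)=77 g(13,-7)=273 g(13,-5)=637 g(13,-3)=1001 g(13,-1)=1001 g(13,1)=429
t=14: g(14,-14)=1 g(14,-12)=14 g(14,-10)=90 g(14,-8)=350 g(14,-6)=910 g(14,-4)=1638 g(14,-2)=2002 g(14,0)=1430
t=15: g(15,-15)=1 g(15,-13)=15 g(15,-11)=104 g(15,-9)=440 g(15,-7)=1260 g(15,-5)=2548 g(15,-3)=3640 g(15,-1)=3432 g(15,1)=1430
t=16: g(16,-16)=1 g(16,-14)=16 g(16,-12)=119 g(16,-10)=544 g(16,-8)=1700 g(16,-6)=3808 g(16,-4)=6188 g(16,-2)=7072 g(16,0)=4862
t=17: g(17,-17)=1 g(17,-15)=17 g(17,-13)=135 g(17,-11)=663 g(17,-9)=2244 g(17,-7)=5508 g(17,-5)=9996 g(17,-3)=13260 g(17,-1)=11934 g(17,1)=4862
t=18: g(18,-18)=1 g(18,-16)=18 g(18,-14)=152 g(18,-12)=798 g(18,-10)=2907 g(18,-8)=7752 g(18,-6)=15504 g(18,-4)=23256 g(18,-2)=25194 g(18,0)=16796
t=19: g(19,-19)=1 g(19,-17)=19 g(19,-15)=170 g(19,-13)=950 g(19,-11)=3705 g(19,-9)=10659 g(19,-7)=23256 g(19,-5)=38760 g(19,-3)=48450 g(19,-1)=41990 g(19,1)=16796
t=20: g(20,-20)=1 g(20,-18)=20 g(20,-16)=189 g(20,-14)=1120 g(20,-12)=4655 g(20,-10)=14364 g(20,-8)=33915 g(20,-6)=62016 g(20,-4)=87210 g(20,-2)=90440 g(20,0)=58786
Paths never hitting 2: Σ_s g(20,s) = 352716
Paths hitting 2: 2^20 - 352716 = 695860
P = 695860/1048576 = 173965/262144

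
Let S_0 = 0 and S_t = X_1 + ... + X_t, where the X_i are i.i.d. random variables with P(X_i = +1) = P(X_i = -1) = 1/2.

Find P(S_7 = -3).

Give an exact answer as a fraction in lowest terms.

To reach position -3 after 7 steps: need 2 steps of +1 and 5 of -1.
Favorable paths: C(7,2) = 21
Total paths: 2^7 = 128
P = 21/128 = 21/128

Answer: 21/128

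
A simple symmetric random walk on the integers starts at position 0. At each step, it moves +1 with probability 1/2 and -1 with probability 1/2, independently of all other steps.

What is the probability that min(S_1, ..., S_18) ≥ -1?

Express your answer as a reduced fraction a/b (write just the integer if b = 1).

Answer: 46189/131072

Derivation:
Let f(t,s) = #length-t paths at position s with S_1..S_t all ≥ -1.
f(t,s) = f(t-1,s-1) + f(t-1,s+1) for s ≥ -1; f(t,s) = 0 for s < -1.
t=0: f(0,0)=1
t=1: f(1,-1)=1 f(1,1)=1
t=2: f(2,0)=2 f(2,2)=1
t=3: f(3,-1)=2 f(3,1)=3 f(3,3)=1
t=4: f(4,0)=5 f(4,2)=4 f(4,4)=1
t=5: f(5,-1)=5 f(5,1)=9 f(5,3)=5 f(5,5)=1
t=6: f(6,0)=14 f(6,2)=14 f(6,4)=6 f(6,6)=1
t=7: f(7,-1)=14 f(7,1)=28 f(7,3)=20 f(7,5)=7 f(7,7)=1
t=8: f(8,0)=42 f(8,2)=48 f(8,4)=27 f(8,6)=8 f(8,8)=1
t=9: f(9,-1)=42 f(9,1)=90 f(9,3)=75 f(9,5)=35 f(9,7)=9 f(9,9)=1
t=10: f(10,0)=132 f(10,2)=165 f(10,4)=110 f(10,6)=44 f(10,8)=10 f(10,10)=1
t=11: f(11,-1)=132 f(11,1)=297 f(11,3)=275 f(11,5)=154 f(11,7)=54 f(11,9)=11 f(11,11)=1
t=12: f(12,0)=429 f(12,2)=572 f(12,4)=429 f(12,6)=208 f(12,8)=65 f(12,10)=12 f(12,12)=1
t=13: f(13,-1)=429 f(13,1)=1001 f(13,3)=1001 f(13,5)=637 f(13,7)=273 f(13,9)=77 f(13,11)=13 f(13,13)=1
t=14: f(14,0)=1430 f(14,2)=2002 f(14,4)=1638 f(14,6)=910 f(14,8)=350 f(14,10)=90 f(14,12)=14 f(14,14)=1
t=15: f(15,-1)=1430 f(15,1)=3432 f(15,3)=3640 f(15,5)=2548 f(15,7)=1260 f(15,9)=440 f(15,11)=104 f(15,13)=15 f(15,15)=1
t=16: f(16,0)=4862 f(16,2)=7072 f(16,4)=6188 f(16,6)=3808 f(16,8)=1700 f(16,10)=544 f(16,12)=119 f(16,14)=16 f(16,16)=1
t=17: f(17,-1)=4862 f(17,1)=11934 f(17,3)=13260 f(17,5)=9996 f(17,7)=5508 f(17,9)=2244 f(17,11)=663 f(17,13)=135 f(17,15)=17 f(17,17)=1
t=18: f(18,0)=16796 f(18,2)=25194 f(18,4)=23256 f(18,6)=15504 f(18,8)=7752 f(18,10)=2907 f(18,12)=798 f(18,14)=152 f(18,16)=18 f(18,18)=1
Σ_s f(18,s) = 92378
P = 92378/262144 = 46189/131072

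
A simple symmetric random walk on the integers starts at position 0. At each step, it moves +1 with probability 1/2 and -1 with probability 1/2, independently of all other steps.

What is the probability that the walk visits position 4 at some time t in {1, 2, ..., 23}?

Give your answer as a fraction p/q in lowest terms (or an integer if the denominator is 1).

Count via complement. Let g(t,s) = #length-t paths at position s with S_1..S_t all ≠ 4.
g(t,s) = g(t-1,s-1) + g(t-1,s+1) for s ≠ 4; g(t,4) = 0.
t=0: g(0,0)=1
t=1: g(1,-1)=1 g(1,1)=1
t=2: g(2,-2)=1 g(2,0)=2 g(2,2)=1
t=3: g(3,-3)=1 g(3,-1)=3 g(3,1)=3 g(3,3)=1
t=4: g(4,-4)=1 g(4,-2)=4 g(4,0)=6 g(4,2)=4
t=5: g(5,-5)=1 g(5,-3)=5 g(5,-1)=10 g(5,1)=10 g(5,3)=4
t=6: g(6,-6)=1 g(6,-4)=6 g(6,-2)=15 g(6,0)=20 g(6,2)=14
t=7: g(7,-7)=1 g(7,-5)=7 g(7,-3)=21 g(7,-1)=35 g(7,1)=34 g(7,3)=14
t=8: g(8,-8)=1 g(8,-6)=8 g(8,-4)=28 g(8,-2)=56 g(8,0)=69 g(8,2)=48
t=9: g(9,-9)=1 g(9,-7)=9 g(9,-5)=36 g(9,-3)=84 g(9,-1)=125 g(9,1)=117 g(9,3)=48
t=10: g(10,-10)=1 g(10,-8)=10 g(10,-6)=45 g(10,-4)=120 g(10,-2)=209 g(10,0)=242 g(10,2)=165
t=11: g(11,-11)=1 g(11,-9)=11 g(11,-7)=55 g(11,-5)=165 g(11,-3)=329 g(11,-1)=451 g(11,1)=407 g(11,3)=165
t=12: g(12,-12)=1 g(12,-10)=12 g(12,-8)=66 g(12,-6)=220 g(12,-4)=494 g(12,-2)=780 g(12,0)=858 g(12,2)=572
t=13: g(13,-13)=1 g(13,-11)=13 g(13,-9)=78 g(13,-7)=286 g(13,-5)=714 g(13,-3)=1274 g(13,-1)=1638 g(13,1)=1430 g(13,3)=572
t=14: g(14,-14)=1 g(14,-12)=14 g(14,-10)=91 g(14,-8)=364 g(14,-6)=1000 g(14,-4)=1988 g(14,-2)=2912 g(14,0)=3068 g(14,2)=2002
t=15: g(15,-15)=1 g(15,-13)=15 g(15,-11)=105 g(15,-9)=455 g(15,-7)=1364 g(15,-5)=2988 g(15,-3)=4900 g(15,-1)=5980 g(15,1)=5070 g(15,3)=2002
t=16: g(16,-16)=1 g(16,-14)=16 g(16,-12)=120 g(16,-10)=560 g(16,-8)=1819 g(16,-6)=4352 g(16,-4)=7888 g(16,-2)=10880 g(16,0)=11050 g(16,2)=7072
t=17: g(17,-17)=1 g(17,-15)=17 g(17,-13)=136 g(17,-11)=680 g(17,-9)=2379 g(17,-7)=6171 g(17,-5)=12240 g(17,-3)=18768 g(17,-1)=21930 g(17,1)=18122 g(17,3)=7072
t=18: g(18,-18)=1 g(18,-16)=18 g(18,-14)=153 g(18,-12)=816 g(18,-10)=3059 g(18,-8)=8550 g(18,-6)=18411 g(18,-4)=31008 g(18,-2)=40698 g(18,0)=40052 g(18,2)=25194
t=19: g(19,-19)=1 g(19,-17)=19 g(19,-15)=171 g(19,-13)=969 g(19,-11)=3875 g(19,-9)=11609 g(19,-7)=26961 g(19,-5)=49419 g(19,-3)=71706 g(19,-1)=80750 g(19,1)=65246 g(19,3)=25194
t=20: g(20,-20)=1 g(20,-18)=20 g(20,-16)=190 g(20,-14)=1140 g(20,-12)=4844 g(20,-10)=15484 g(20,-8)=38570 g(20,-6)=76380 g(20,-4)=121125 g(20,-2)=152456 g(20,0)=145996 g(20,2)=90440
t=21: g(21,-21)=1 g(21,-19)=21 g(21,-17)=210 g(21,-15)=1330 g(21,-13)=5984 g(21,-11)=20328 g(21,-9)=54054 g(21,-7)=114950 g(21,-5)=197505 g(21,-3)=273581 g(21,-1)=298452 g(21,1)=236436 g(21,3)=90440
t=22: g(22,-22)=1 g(22,-20)=22 g(22,-18)=231 g(22,-16)=1540 g(22,-14)=7314 g(22,-12)=26312 g(22,-10)=74382 g(22,-8)=169004 g(22,-6)=312455 g(22,-4)=471086 g(22,-2)=572033 g(22,0)=534888 g(22,2)=326876
t=23: g(23,-23)=1 g(23,-21)=23 g(23,-19)=253 g(23,-17)=1771 g(23,-15)=8854 g(23,-13)=33626 g(23,-11)=100694 g(23,-9)=243386 g(23,-7)=481459 g(23,-5)=783541 g(23,-3)=1043119 g(23,-1)=1106921 g(23,1)=861764 g(23,3)=326876
Paths never hitting 4: Σ_s g(23,s) = 4992288
Paths hitting 4: 2^23 - 4992288 = 3396320
P = 3396320/8388608 = 106135/262144

Answer: 106135/262144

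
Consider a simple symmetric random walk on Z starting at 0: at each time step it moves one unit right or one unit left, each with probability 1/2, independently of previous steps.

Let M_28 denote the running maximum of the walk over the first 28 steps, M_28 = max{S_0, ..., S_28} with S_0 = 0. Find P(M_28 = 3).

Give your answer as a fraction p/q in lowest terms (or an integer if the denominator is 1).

Let M_28 = max(S_0,...,S_28). Use the reflection principle: for j ≥ 1, #{paths with M_28 ≥ j} = #{S_28 ≥ j} + #{S_28 ≥ j+1}.
By reflection, #{M_28 ≥ 3} = #{S_28 ≥ 3} + #{S_28 ≥ 4} = 76717268 + 76717268 = 153434536.
#{M_28 ≥ 4} = #{S_28 ≥ 4} + #{S_28 ≥ 5} = 76717268 + 46295513 = 123012781.
#{M_28 = 3} = 153434536 - 123012781 = 30421755.
P(M_28 = 3) = 30421755/268435456 = 30421755/268435456

Answer: 30421755/268435456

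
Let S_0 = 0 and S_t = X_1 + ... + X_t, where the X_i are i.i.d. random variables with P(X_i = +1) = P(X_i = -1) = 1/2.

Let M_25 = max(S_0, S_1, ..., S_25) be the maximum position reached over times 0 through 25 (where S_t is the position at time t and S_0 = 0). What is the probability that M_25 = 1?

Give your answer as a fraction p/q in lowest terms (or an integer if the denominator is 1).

Answer: 1300075/8388608

Derivation:
Let M_25 = max(S_0,...,S_25). Use the reflection principle: for j ≥ 1, #{paths with M_25 ≥ j} = #{S_25 ≥ j} + #{S_25 ≥ j+1}.
By reflection, #{M_25 ≥ 1} = #{S_25 ≥ 1} + #{S_25 ≥ 2} = 16777216 + 11576916 = 28354132.
#{M_25 ≥ 2} = #{S_25 ≥ 2} + #{S_25 ≥ 3} = 11576916 + 11576916 = 23153832.
#{M_25 = 1} = 28354132 - 23153832 = 5200300.
P(M_25 = 1) = 5200300/33554432 = 1300075/8388608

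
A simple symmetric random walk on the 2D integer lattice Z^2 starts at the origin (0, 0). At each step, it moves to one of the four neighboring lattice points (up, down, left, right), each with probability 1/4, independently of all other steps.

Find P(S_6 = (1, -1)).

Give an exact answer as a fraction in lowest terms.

Answer: 75/1024

Derivation:
Let h be the number of horizontal steps (so 6-h are vertical). To end at (1,-1) need (h+1)/2 right-steps and ((6-h)-1)/2 up-steps.
Sum over h with 1 ≤ h ≤ 5, h ≡ 1 (mod 2), 6-h ≡ 1 (mod 2):
h=1: C(6,1)·C(1,1)·C(5,2) = 6·1·10 = 60
h=3: C(6,3)·C(3,2)·C(3,1) = 20·3·3 = 180
h=5: C(6,5)·C(5,3)·C(1,0) = 6·10·1 = 60
Total favorable: 300
Total paths: 4^6 = 4096
P = 300/4096 = 75/1024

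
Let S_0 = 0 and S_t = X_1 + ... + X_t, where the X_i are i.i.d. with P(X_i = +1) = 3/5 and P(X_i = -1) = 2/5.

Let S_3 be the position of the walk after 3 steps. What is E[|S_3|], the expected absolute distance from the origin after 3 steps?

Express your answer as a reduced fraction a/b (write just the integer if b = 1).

S_3 takes values m ≡ 1 (mod 2) with |m| ≤ 3; P(S_3=m) = C(3,(3+m)/2) · (3/5)^((3+m)/2) · (2/5)^((3-m)/2).
Distribution: P(S=-3)=8/125, P(S=-1)=36/125, P(S=1)=54/125, P(S=3)=27/125
E[|S_3|] = Σ_m |m|·P(S_3=m) = 39/25

Answer: 39/25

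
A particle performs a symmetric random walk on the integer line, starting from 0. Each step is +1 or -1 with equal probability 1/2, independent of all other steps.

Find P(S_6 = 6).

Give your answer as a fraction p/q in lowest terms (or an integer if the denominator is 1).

To reach position 6 after 6 steps: need 6 steps of +1 and 0 of -1.
Favorable paths: C(6,6) = 1
Total paths: 2^6 = 64
P = 1/64 = 1/64

Answer: 1/64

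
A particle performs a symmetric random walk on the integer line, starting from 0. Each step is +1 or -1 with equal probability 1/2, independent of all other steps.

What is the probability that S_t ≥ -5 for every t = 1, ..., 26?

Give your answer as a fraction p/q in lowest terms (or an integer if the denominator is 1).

Answer: 50480055/67108864

Derivation:
Let f(t,s) = #length-t paths at position s with S_1..S_t all ≥ -5.
f(t,s) = f(t-1,s-1) + f(t-1,s+1) for s ≥ -5; f(t,s) = 0 for s < -5.
t=0: f(0,0)=1
t=1: f(1,-1)=1 f(1,1)=1
t=2: f(2,-2)=1 f(2,0)=2 f(2,2)=1
t=3: f(3,-3)=1 f(3,-1)=3 f(3,1)=3 f(3,3)=1
t=4: f(4,-4)=1 f(4,-2)=4 f(4,0)=6 f(4,2)=4 f(4,4)=1
t=5: f(5,-5)=1 f(5,-3)=5 f(5,-1)=10 f(5,1)=10 f(5,3)=5 f(5,5)=1
t=6: f(6,-4)=6 f(6,-2)=15 f(6,0)=20 f(6,2)=15 f(6,4)=6 f(6,6)=1
t=7: f(7,-5)=6 f(7,-3)=21 f(7,-1)=35 f(7,1)=35 f(7,3)=21 f(7,5)=7 f(7,7)=1
t=8: f(8,-4)=27 f(8,-2)=56 f(8,0)=70 f(8,2)=56 f(8,4)=28 f(8,6)=8 f(8,8)=1
t=9: f(9,-5)=27 f(9,-3)=83 f(9,-1)=126 f(9,1)=126 f(9,3)=84 f(9,5)=36 f(9,7)=9 f(9,9)=1
t=10: f(10,-4)=110 f(10,-2)=209 f(10,0)=252 f(10,2)=210 f(10,4)=120 f(10,6)=45 f(10,8)=10 f(10,10)=1
t=11: f(11,-5)=110 f(11,-3)=319 f(11,-1)=461 f(11,1)=462 f(11,3)=330 f(11,5)=165 f(11,7)=55 f(11,9)=11 f(11,11)=1
t=12: f(12,-4)=429 f(12,-2)=780 f(12,0)=923 f(12,2)=792 f(12,4)=495 f(12,6)=220 f(12,8)=66 f(12,10)=12 f(12,12)=1
t=13: f(13,-5)=429 f(13,-3)=1209 f(13,-1)=1703 f(13,1)=1715 f(13,3)=1287 f(13,5)=715 f(13,7)=286 f(13,9)=78 f(13,11)=13 f(13,13)=1
t=14: f(14,-4)=1638 f(14,-2)=2912 f(14,0)=3418 f(14,2)=3002 f(14,4)=2002 f(14,6)=1001 f(14,8)=364 f(14,10)=91 f(14,12)=14 f(14,14)=1
t=15: f(15,-5)=1638 f(15,-3)=4550 f(15,-1)=6330 f(15,1)=6420 f(15,3)=5004 f(15,5)=3003 f(15,7)=1365 f(15,9)=455 f(15,11)=105 f(15,13)=15 f(15,15)=1
t=16: f(16,-4)=6188 f(16,-2)=10880 f(16,0)=12750 f(16,2)=11424 f(16,4)=8007 f(16,6)=4368 f(16,8)=1820 f(16,10)=560 f(16,12)=120 f(16,14)=16 f(16,16)=1
t=17: f(17,-5)=6188 f(17,-3)=17068 f(17,-1)=23630 f(17,1)=24174 f(17,3)=19431 f(17,5)=12375 f(17,7)=6188 f(17,9)=2380 f(17,11)=680 f(17,13)=136 f(17,15)=17 f(17,17)=1
t=18: f(18,-4)=23256 f(18,-2)=40698 f(18,0)=47804 f(18,2)=43605 f(18,4)=31806 f(18,6)=18563 f(18,8)=8568 f(18,10)=3060 f(18,12)=816 f(18,14)=153 f(18,16)=18 f(18,18)=1
t=19: f(19,-5)=23256 f(19,-3)=63954 f(19,-1)=88502 f(19,1)=91409 f(19,3)=75411 f(19,5)=50369 f(19,7)=27131 f(19,9)=11628 f(19,11)=3876 f(19,13)=969 f(19,15)=171 f(19,17)=19 f(19,19)=1
t=20: f(20,-4)=87210 f(20,-2)=152456 f(20,0)=179911 f(20,2)=166820 f(20,4)=125780 f(20,6)=77500 f(20,8)=38759 f(20,10)=15504 f(20,12)=4845 f(20,14)=1140 f(20,16)=190 f(20,18)=20 f(20,20)=1
t=21: f(21,-5)=87210 f(21,-3)=239666 f(21,-1)=332367 f(21,1)=346731 f(21,3)=292600 f(21,5)=203280 f(21,7)=116259 f(21,9)=54263 f(21,11)=20349 f(21,13)=5985 f(21,15)=1330 f(21,17)=210 f(21,19)=21 f(21,21)=1
t=22: f(22,-4)=326876 f(22,-2)=572033 f(22,0)=679098 f(22,2)=639331 f(22,4)=495880 f(22,6)=319539 f(22,8)=170522 f(22,10)=74612 f(22,12)=26334 f(22,14)=7315 f(22,16)=1540 f(22,18)=231 f(22,20)=22 f(22,22)=1
t=23: f(23,-5)=326876 f(23,-3)=898909 f(23,-1)=1251131 f(23,1)=1318429 f(23,3)=1135211 f(23,5)=815419 f(23,7)=490061 f(23,9)=245134 f(23,11)=100946 f(23,13)=33649 f(23,15)=8855 f(23,17)=1771 f(23,19)=253 f(23,21)=23 f(23,23)=1
t=24: f(24,-4)=1225785 f(24,-2)=2150040 f(24,0)=2569560 f(24,2)=2453640 f(24,4)=1950630 f(24,6)=1305480 f(24,8)=735195 f(24,10)=346080 f(24,12)=134595 f(24,14)=42504 f(24,16)=10626 f(24,18)=2024 f(24,20)=276 f(24,22)=24 f(24,24)=1
t=25: f(25,-5)=1225785 f(25,-3)=3375825 f(25,-1)=4719600 f(25,1)=5023200 f(25,3)=4404270 f(25,5)=3256110 f(25,7)=2040675 f(25,9)=1081275 f(25,11)=480675 f(25,13)=177099 f(25,15)=53130 f(25,17)=12650 f(25,19)=2300 f(25,21)=300 f(25,23)=25 f(25,25)=1
t=26: f(26,-4)=4601610 f(26,-2)=8095425 f(26,0)=9742800 f(26,2)=9427470 f(26,4)=7660380 f(26,6)=5296785 f(26,8)=3121950 f(26,10)=1561950 f(26,12)=657774 f(26,14)=230229 f(26,16)=65780 f(26,18)=14950 f(26,20)=2600 f(26,22)=325 f(26,24)=26 f(26,26)=1
Σ_s f(26,s) = 50480055
P = 50480055/67108864 = 50480055/67108864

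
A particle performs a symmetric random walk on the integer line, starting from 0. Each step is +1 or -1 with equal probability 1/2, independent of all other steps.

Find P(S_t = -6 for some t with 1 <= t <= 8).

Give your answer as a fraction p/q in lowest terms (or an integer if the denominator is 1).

Count via complement. Let g(t,s) = #length-t paths at position s with S_1..S_t all ≠ -6.
g(t,s) = g(t-1,s-1) + g(t-1,s+1) for s ≠ -6; g(t,-6) = 0.
t=0: g(0,0)=1
t=1: g(1,-1)=1 g(1,1)=1
t=2: g(2,-2)=1 g(2,0)=2 g(2,2)=1
t=3: g(3,-3)=1 g(3,-1)=3 g(3,1)=3 g(3,3)=1
t=4: g(4,-4)=1 g(4,-2)=4 g(4,0)=6 g(4,2)=4 g(4,4)=1
t=5: g(5,-5)=1 g(5,-3)=5 g(5,-1)=10 g(5,1)=10 g(5,3)=5 g(5,5)=1
t=6: g(6,-4)=6 g(6,-2)=15 g(6,0)=20 g(6,2)=15 g(6,4)=6 g(6,6)=1
t=7: g(7,-5)=6 g(7,-3)=21 g(7,-1)=35 g(7,1)=35 g(7,3)=21 g(7,5)=7 g(7,7)=1
t=8: g(8,-4)=27 g(8,-2)=56 g(8,0)=70 g(8,2)=56 g(8,4)=28 g(8,6)=8 g(8,8)=1
Paths never hitting -6: Σ_s g(8,s) = 246
Paths hitting -6: 2^8 - 246 = 10
P = 10/256 = 5/128

Answer: 5/128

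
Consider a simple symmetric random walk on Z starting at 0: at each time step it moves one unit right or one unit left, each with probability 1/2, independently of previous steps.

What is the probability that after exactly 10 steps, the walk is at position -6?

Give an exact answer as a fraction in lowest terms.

To reach position -6 after 10 steps: need 2 steps of +1 and 8 of -1.
Favorable paths: C(10,2) = 45
Total paths: 2^10 = 1024
P = 45/1024 = 45/1024

Answer: 45/1024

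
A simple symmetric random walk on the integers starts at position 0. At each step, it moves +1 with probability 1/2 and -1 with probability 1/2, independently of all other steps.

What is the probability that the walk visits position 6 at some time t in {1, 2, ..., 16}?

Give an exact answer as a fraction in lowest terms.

Answer: 4701/32768

Derivation:
Count via complement. Let g(t,s) = #length-t paths at position s with S_1..S_t all ≠ 6.
g(t,s) = g(t-1,s-1) + g(t-1,s+1) for s ≠ 6; g(t,6) = 0.
t=0: g(0,0)=1
t=1: g(1,-1)=1 g(1,1)=1
t=2: g(2,-2)=1 g(2,0)=2 g(2,2)=1
t=3: g(3,-3)=1 g(3,-1)=3 g(3,1)=3 g(3,3)=1
t=4: g(4,-4)=1 g(4,-2)=4 g(4,0)=6 g(4,2)=4 g(4,4)=1
t=5: g(5,-5)=1 g(5,-3)=5 g(5,-1)=10 g(5,1)=10 g(5,3)=5 g(5,5)=1
t=6: g(6,-6)=1 g(6,-4)=6 g(6,-2)=15 g(6,0)=20 g(6,2)=15 g(6,4)=6
t=7: g(7,-7)=1 g(7,-5)=7 g(7,-3)=21 g(7,-1)=35 g(7,1)=35 g(7,3)=21 g(7,5)=6
t=8: g(8,-8)=1 g(8,-6)=8 g(8,-4)=28 g(8,-2)=56 g(8,0)=70 g(8,2)=56 g(8,4)=27
t=9: g(9,-9)=1 g(9,-7)=9 g(9,-5)=36 g(9,-3)=84 g(9,-1)=126 g(9,1)=126 g(9,3)=83 g(9,5)=27
t=10: g(10,-10)=1 g(10,-8)=10 g(10,-6)=45 g(10,-4)=120 g(10,-2)=210 g(10,0)=252 g(10,2)=209 g(10,4)=110
t=11: g(11,-11)=1 g(11,-9)=11 g(11,-7)=55 g(11,-5)=165 g(11,-3)=330 g(11,-1)=462 g(11,1)=461 g(11,3)=319 g(11,5)=110
t=12: g(12,-12)=1 g(12,-10)=12 g(12,-8)=66 g(12,-6)=220 g(12,-4)=495 g(12,-2)=792 g(12,0)=923 g(12,2)=780 g(12,4)=429
t=13: g(13,-13)=1 g(13,-11)=13 g(13,-9)=78 g(13,-7)=286 g(13,-5)=715 g(13,-3)=1287 g(13,-1)=1715 g(13,1)=1703 g(13,3)=1209 g(13,5)=429
t=14: g(14,-14)=1 g(14,-12)=14 g(14,-10)=91 g(14,-8)=364 g(14,-6)=1001 g(14,-4)=2002 g(14,-2)=3002 g(14,0)=3418 g(14,2)=2912 g(14,4)=1638
t=15: g(15,-15)=1 g(15,-13)=15 g(15,-11)=105 g(15,-9)=455 g(15,-7)=1365 g(15,-5)=3003 g(15,-3)=5004 g(15,-1)=6420 g(15,1)=6330 g(15,3)=4550 g(15,5)=1638
t=16: g(16,-16)=1 g(16,-14)=16 g(16,-12)=120 g(16,-10)=560 g(16,-8)=1820 g(16,-6)=4368 g(16,-4)=8007 g(16,-2)=11424 g(16,0)=12750 g(16,2)=10880 g(16,4)=6188
Paths never hitting 6: Σ_s g(16,s) = 56134
Paths hitting 6: 2^16 - 56134 = 9402
P = 9402/65536 = 4701/32768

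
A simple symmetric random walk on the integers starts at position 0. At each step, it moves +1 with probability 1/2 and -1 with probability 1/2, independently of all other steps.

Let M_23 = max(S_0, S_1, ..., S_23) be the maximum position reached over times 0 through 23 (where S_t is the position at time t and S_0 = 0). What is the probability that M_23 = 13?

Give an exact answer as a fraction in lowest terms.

Answer: 33649/8388608

Derivation:
Let M_23 = max(S_0,...,S_23). Use the reflection principle: for j ≥ 1, #{paths with M_23 ≥ j} = #{S_23 ≥ j} + #{S_23 ≥ j+1}.
By reflection, #{M_23 ≥ 13} = #{S_23 ≥ 13} + #{S_23 ≥ 14} = 44552 + 10903 = 55455.
#{M_23 ≥ 14} = #{S_23 ≥ 14} + #{S_23 ≥ 15} = 10903 + 10903 = 21806.
#{M_23 = 13} = 55455 - 21806 = 33649.
P(M_23 = 13) = 33649/8388608 = 33649/8388608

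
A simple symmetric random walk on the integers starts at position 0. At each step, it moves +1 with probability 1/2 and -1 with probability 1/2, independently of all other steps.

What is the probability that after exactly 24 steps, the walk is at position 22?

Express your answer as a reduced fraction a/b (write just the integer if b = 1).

To reach position 22 after 24 steps: need 23 steps of +1 and 1 of -1.
Favorable paths: C(24,23) = 24
Total paths: 2^24 = 16777216
P = 24/16777216 = 3/2097152

Answer: 3/2097152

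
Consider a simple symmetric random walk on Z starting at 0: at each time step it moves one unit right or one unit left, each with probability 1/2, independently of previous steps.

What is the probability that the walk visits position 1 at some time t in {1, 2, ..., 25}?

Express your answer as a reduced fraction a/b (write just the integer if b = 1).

Answer: 7088533/8388608

Derivation:
Count via complement. Let g(t,s) = #length-t paths at position s with S_1..S_t all ≠ 1.
g(t,s) = g(t-1,s-1) + g(t-1,s+1) for s ≠ 1; g(t,1) = 0.
t=0: g(0,0)=1
t=1: g(1,-1)=1
t=2: g(2,-2)=1 g(2,0)=1
t=3: g(3,-3)=1 g(3,-1)=2
t=4: g(4,-4)=1 g(4,-2)=3 g(4,0)=2
t=5: g(5,-5)=1 g(5,-3)=4 g(5,-1)=5
t=6: g(6,-6)=1 g(6,-4)=5 g(6,-2)=9 g(6,0)=5
t=7: g(7,-7)=1 g(7,-5)=6 g(7,-3)=14 g(7,-1)=14
t=8: g(8,-8)=1 g(8,-6)=7 g(8,-4)=20 g(8,-2)=28 g(8,0)=14
t=9: g(9,-9)=1 g(9,-7)=8 g(9,-5)=27 g(9,-3)=48 g(9,-1)=42
t=10: g(10,-10)=1 g(10,-8)=9 g(10,-6)=35 g(10,-4)=75 g(10,-2)=90 g(10,0)=42
t=11: g(11,-11)=1 g(11,-9)=10 g(11,-7)=44 g(11,-5)=110 g(11,-3)=165 g(11,-1)=132
t=12: g(12,-12)=1 g(12,-10)=11 g(12,-8)=54 g(12,-6)=154 g(12,-4)=275 g(12,-2)=297 g(12,0)=132
t=13: g(13,-13)=1 g(13,-11)=12 g(13,-9)=65 g(13,-7)=208 g(13,-5)=429 g(13,-3)=572 g(13,-1)=429
t=14: g(14,-14)=1 g(14,-12)=13 g(14,-10)=77 g(14,-8)=273 g(14,-6)=637 g(14,-4)=1001 g(14,-2)=1001 g(14,0)=429
t=15: g(15,-15)=1 g(15,-13)=14 g(15,-11)=90 g(15,-9)=350 g(15,-7)=910 g(15,-5)=1638 g(15,-3)=2002 g(15,-1)=1430
t=16: g(16,-16)=1 g(16,-14)=15 g(16,-12)=104 g(16,-10)=440 g(16,-8)=1260 g(16,-6)=2548 g(16,-4)=3640 g(16,-2)=3432 g(16,0)=1430
t=17: g(17,-17)=1 g(17,-15)=16 g(17,-13)=119 g(17,-11)=544 g(17,-9)=1700 g(17,-7)=3808 g(17,-5)=6188 g(17,-3)=7072 g(17,-1)=4862
t=18: g(18,-18)=1 g(18,-16)=17 g(18,-14)=135 g(18,-12)=663 g(18,-10)=2244 g(18,-8)=5508 g(18,-6)=9996 g(18,-4)=13260 g(18,-2)=11934 g(18,0)=4862
t=19: g(19,-19)=1 g(19,-17)=18 g(19,-15)=152 g(19,-13)=798 g(19,-11)=2907 g(19,-9)=7752 g(19,-7)=15504 g(19,-5)=23256 g(19,-3)=25194 g(19,-1)=16796
t=20: g(20,-20)=1 g(20,-18)=19 g(20,-16)=170 g(20,-14)=950 g(20,-12)=3705 g(20,-10)=10659 g(20,-8)=23256 g(20,-6)=38760 g(20,-4)=48450 g(20,-2)=41990 g(20,0)=16796
t=21: g(21,-21)=1 g(21,-19)=20 g(21,-17)=189 g(21,-15)=1120 g(21,-13)=4655 g(21,-11)=14364 g(21,-9)=33915 g(21,-7)=62016 g(21,-5)=87210 g(21,-3)=90440 g(21,-1)=58786
t=22: g(22,-22)=1 g(22,-20)=21 g(22,-18)=209 g(22,-16)=1309 g(22,-14)=5775 g(22,-12)=19019 g(22,-10)=48279 g(22,-8)=95931 g(22,-6)=149226 g(22,-4)=177650 g(22,-2)=149226 g(22,0)=58786
t=23: g(23,-23)=1 g(23,-21)=22 g(23,-19)=230 g(23,-17)=1518 g(23,-15)=7084 g(23,-13)=24794 g(23,-11)=67298 g(23,-9)=144210 g(23,-7)=245157 g(23,-5)=326876 g(23,-3)=326876 g(23,-1)=208012
t=24: g(24,-24)=1 g(24,-22)=23 g(24,-20)=252 g(24,-18)=1748 g(24,-16)=8602 g(24,-14)=31878 g(24,-12)=92092 g(24,-10)=211508 g(24,-8)=389367 g(24,-6)=572033 g(24,-4)=653752 g(24,-2)=534888 g(24,0)=208012
t=25: g(25,-25)=1 g(25,-23)=24 g(25,-21)=275 g(25,-19)=2000 g(25,-17)=10350 g(25,-15)=40480 g(25,-13)=123970 g(25,-11)=303600 g(25,-9)=600875 g(25,-7)=961400 g(25,-5)=1225785 g(25,-3)=1188640 g(25,-1)=742900
Paths never hitting 1: Σ_s g(25,s) = 5200300
Paths hitting 1: 2^25 - 5200300 = 28354132
P = 28354132/33554432 = 7088533/8388608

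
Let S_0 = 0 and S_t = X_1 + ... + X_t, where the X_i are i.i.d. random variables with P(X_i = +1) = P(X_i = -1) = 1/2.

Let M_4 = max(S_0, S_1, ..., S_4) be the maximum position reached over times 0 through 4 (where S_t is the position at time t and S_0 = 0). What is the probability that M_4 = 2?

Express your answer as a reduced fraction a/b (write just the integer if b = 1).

Answer: 1/4

Derivation:
Let M_4 = max(S_0,...,S_4). Use the reflection principle: for j ≥ 1, #{paths with M_4 ≥ j} = #{S_4 ≥ j} + #{S_4 ≥ j+1}.
By reflection, #{M_4 ≥ 2} = #{S_4 ≥ 2} + #{S_4 ≥ 3} = 5 + 1 = 6.
#{M_4 ≥ 3} = #{S_4 ≥ 3} + #{S_4 ≥ 4} = 1 + 1 = 2.
#{M_4 = 2} = 6 - 2 = 4.
P(M_4 = 2) = 4/16 = 1/4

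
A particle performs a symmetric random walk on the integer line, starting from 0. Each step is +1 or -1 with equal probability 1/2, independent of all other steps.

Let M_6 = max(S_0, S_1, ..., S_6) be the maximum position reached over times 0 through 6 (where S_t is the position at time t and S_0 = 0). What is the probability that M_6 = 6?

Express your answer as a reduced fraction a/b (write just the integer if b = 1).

Answer: 1/64

Derivation:
Let M_6 = max(S_0,...,S_6). Use the reflection principle: for j ≥ 1, #{paths with M_6 ≥ j} = #{S_6 ≥ j} + #{S_6 ≥ j+1}.
By reflection, #{M_6 ≥ 6} = #{S_6 ≥ 6} + #{S_6 ≥ 7} = 1 + 0 = 1.
#{M_6 ≥ 7} = #{S_6 ≥ 7} + #{S_6 ≥ 8} = 0 + 0 = 0.
#{M_6 = 6} = 1 - 0 = 1.
P(M_6 = 6) = 1/64 = 1/64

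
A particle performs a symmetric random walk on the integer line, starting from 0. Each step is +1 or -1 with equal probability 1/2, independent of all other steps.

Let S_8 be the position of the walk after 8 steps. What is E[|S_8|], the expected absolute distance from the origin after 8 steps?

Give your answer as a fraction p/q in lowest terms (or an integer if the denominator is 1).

S_8 takes values m ≡ 0 (mod 2) with |m| ≤ 8; P(S_8=m) = C(8,(8+m)/2)/2^8.
Total paths: 2^8 = 256
Distribution: P(S=-8)=1/256, P(S=-6)=8/256, P(S=-4)=28/256, P(S=-2)=56/256, P(S=0)=70/256, P(S=2)=56/256, P(S=4)=28/256, P(S=6)=8/256, P(S=8)=1/256
E[|S_8|] = Σ_m |m|·P(S_8=m) = 560/256 = 35/16

Answer: 35/16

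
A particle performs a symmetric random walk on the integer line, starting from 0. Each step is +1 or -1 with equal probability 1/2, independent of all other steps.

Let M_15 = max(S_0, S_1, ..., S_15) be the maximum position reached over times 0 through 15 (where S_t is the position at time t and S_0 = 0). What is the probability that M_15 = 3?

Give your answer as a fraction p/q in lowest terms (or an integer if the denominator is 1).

Let M_15 = max(S_0,...,S_15). Use the reflection principle: for j ≥ 1, #{paths with M_15 ≥ j} = #{S_15 ≥ j} + #{S_15 ≥ j+1}.
By reflection, #{M_15 ≥ 3} = #{S_15 ≥ 3} + #{S_15 ≥ 4} = 9949 + 4944 = 14893.
#{M_15 ≥ 4} = #{S_15 ≥ 4} + #{S_15 ≥ 5} = 4944 + 4944 = 9888.
#{M_15 = 3} = 14893 - 9888 = 5005.
P(M_15 = 3) = 5005/32768 = 5005/32768

Answer: 5005/32768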